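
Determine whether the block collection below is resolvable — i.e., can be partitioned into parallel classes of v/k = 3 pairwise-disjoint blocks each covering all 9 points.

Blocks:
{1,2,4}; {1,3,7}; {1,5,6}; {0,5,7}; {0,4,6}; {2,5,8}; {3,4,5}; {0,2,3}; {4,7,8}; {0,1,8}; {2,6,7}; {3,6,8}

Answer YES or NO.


v = 9, block size k = 3, number of blocks = 12.
For resolvability, blocks must partition into parallel classes of size v/k = 3.
Total blocks must therefore be a multiple of 3: 12 = 3·4 + 0 ⇒ divisible ✓.
Greedy packing gives 4 candidate class(es). Each should be a full parallel class (size 3, covers all 9 points).
  Class 1 (3 blocks): {1,2,4}; {0,5,7}; {3,6,8}. Points covered: [0, 1, 2, 3, 4, 5, 6, 7, 8].
  Class 2 (3 blocks): {1,3,7}; {0,4,6}; {2,5,8}. Points covered: [0, 1, 2, 3, 4, 5, 6, 7, 8].
  Class 3 (3 blocks): {1,5,6}; {0,2,3}; {4,7,8}. Points covered: [0, 1, 2, 3, 4, 5, 6, 7, 8].
  Class 4 (3 blocks): {3,4,5}; {0,1,8}; {2,6,7}. Points covered: [0, 1, 2, 3, 4, 5, 6, 7, 8].
All classes full (size 3)? YES. All classes cover every point? YES.
Resolvable? YES.

YES


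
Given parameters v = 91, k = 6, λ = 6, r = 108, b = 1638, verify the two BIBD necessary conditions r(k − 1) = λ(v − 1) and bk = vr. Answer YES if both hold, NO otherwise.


Condition (i): r(k − 1) = 108·5 = 540; λ(v − 1) = 6·90 = 540. Match? YES.
Condition (ii): bk = 1638·6 = 9828; vr = 91·108 = 9828. Match? YES.
Both conditions hold? YES.

YES


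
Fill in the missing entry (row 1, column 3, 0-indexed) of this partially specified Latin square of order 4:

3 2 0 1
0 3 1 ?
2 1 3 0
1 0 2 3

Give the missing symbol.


Row 1 contains symbols [0, 1, 3] — missing [2].
Column 3 contains symbols [0, 1, 3] — missing [2].
The missing symbol must appear in both missing sets; intersection = [2].
Therefore the hidden value is 2.

Missing value = 2.


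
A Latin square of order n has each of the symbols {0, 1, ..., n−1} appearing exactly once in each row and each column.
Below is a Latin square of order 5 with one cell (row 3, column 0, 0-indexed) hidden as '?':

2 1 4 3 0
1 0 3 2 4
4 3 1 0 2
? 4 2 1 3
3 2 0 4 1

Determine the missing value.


Row 3 contains symbols [1, 2, 3, 4] — missing [0].
Column 0 contains symbols [1, 2, 3, 4] — missing [0].
The missing symbol must appear in both missing sets; intersection = [0].
Therefore the hidden value is 0.

Missing value = 0.


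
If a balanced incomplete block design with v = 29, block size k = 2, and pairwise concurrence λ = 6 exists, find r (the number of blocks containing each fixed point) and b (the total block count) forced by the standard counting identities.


Any 2-(v, k, λ) BIBD satisfies two necessary conditions:
  (i)  Each point sits in r blocks, and counting incidences through any fixed point gives r(k − 1) = λ(v − 1), so r = λ(v − 1)/(k − 1).
  (ii) Total incidences bk = vr, so b = vr/k.
Step 1: r = λ(v − 1)/(k − 1) = 6·(29 − 1)/(2 − 1) = 6·28/1 = 168/1 = 168.
Step 2: b = vr/k = 29·168/2 = 4872/2 = 2436.
Check integrality: r = 168 ∈ Z ✓, b = 2436 ∈ Z ✓.
(These identities are necessary conditions: they determine r and b for any design with these parameters, but do not by themselves prove that one exists.)

r = 168, b = 2436.


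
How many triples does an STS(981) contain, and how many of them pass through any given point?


An STS(v) is a 2-(v, 3, 1) BIBD: block size k = 3, λ = 1.
Replication: r(k − 1) = λ(v − 1) ⇒ r·2 = 981 − 1 = 980 ⇒ r = 490.
Block count: bk = vr ⇒ b·3 = 981·490 = 480690 ⇒ b = 160230.

r = 490, b = 160230.


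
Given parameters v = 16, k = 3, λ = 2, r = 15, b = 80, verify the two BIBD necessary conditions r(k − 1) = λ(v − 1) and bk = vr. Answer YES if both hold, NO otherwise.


Condition (i): r(k − 1) = 15·2 = 30; λ(v − 1) = 2·15 = 30. Match? YES.
Condition (ii): bk = 80·3 = 240; vr = 16·15 = 240. Match? YES.
Both conditions hold? YES.

YES


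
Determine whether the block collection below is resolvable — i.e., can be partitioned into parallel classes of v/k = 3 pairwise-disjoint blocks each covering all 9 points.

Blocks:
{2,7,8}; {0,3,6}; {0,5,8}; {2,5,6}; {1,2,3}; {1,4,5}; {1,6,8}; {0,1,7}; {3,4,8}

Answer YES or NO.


v = 9, block size k = 3, number of blocks = 9.
For resolvability, blocks must partition into parallel classes of size v/k = 3.
Total blocks must therefore be a multiple of 3: 9 = 3·3 + 0 ⇒ divisible ✓.
Consider block {0,5,8}. The only other block(s) in the collection disjoint from it are {1,2,3} — just 1 block(s). Any parallel class containing {0,5,8} would need 2 other blocks each disjoint from it, so no parallel class of size 3 can contain {0,5,8}.
Since every block must belong to some parallel class in a resolution, the collection cannot be partitioned into parallel classes.
Resolvable? NO.

NO


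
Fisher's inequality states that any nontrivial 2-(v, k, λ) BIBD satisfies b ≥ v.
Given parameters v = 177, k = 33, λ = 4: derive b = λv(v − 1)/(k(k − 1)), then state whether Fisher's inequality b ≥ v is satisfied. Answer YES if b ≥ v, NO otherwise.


r = λ(v − 1)/(k − 1) = 4·176/32 = 22.
b = vr/k = 177·22/33 = 118.
Fisher's inequality: b ≥ v ⇔ 118 ≥ 177? NO.

NO


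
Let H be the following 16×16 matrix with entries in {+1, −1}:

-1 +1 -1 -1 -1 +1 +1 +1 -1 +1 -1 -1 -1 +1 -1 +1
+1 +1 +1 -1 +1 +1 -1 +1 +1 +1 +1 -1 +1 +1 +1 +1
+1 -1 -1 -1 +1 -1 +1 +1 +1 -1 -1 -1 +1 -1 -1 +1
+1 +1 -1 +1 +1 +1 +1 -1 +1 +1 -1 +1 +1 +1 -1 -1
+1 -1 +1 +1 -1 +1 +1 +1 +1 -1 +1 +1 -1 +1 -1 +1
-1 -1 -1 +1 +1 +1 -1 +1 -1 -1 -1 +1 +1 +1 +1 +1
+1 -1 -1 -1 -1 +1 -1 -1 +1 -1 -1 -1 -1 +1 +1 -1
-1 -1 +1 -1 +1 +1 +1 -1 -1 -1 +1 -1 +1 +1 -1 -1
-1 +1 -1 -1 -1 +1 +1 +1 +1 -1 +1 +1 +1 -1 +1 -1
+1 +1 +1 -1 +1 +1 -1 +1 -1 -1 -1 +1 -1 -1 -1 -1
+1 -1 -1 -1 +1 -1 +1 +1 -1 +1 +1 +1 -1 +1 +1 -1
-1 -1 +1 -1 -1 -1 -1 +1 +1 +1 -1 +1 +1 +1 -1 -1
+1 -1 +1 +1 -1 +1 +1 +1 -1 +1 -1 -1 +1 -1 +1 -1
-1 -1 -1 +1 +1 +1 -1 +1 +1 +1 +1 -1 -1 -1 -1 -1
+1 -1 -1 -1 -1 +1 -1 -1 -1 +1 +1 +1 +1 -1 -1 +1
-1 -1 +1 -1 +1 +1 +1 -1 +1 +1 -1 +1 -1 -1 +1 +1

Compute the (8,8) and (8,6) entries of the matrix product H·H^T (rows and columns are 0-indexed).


Row 6 of H: [1, -1, -1, -1, -1, 1, -1, -1, 1, -1, -1, -1, -1, 1, 1, -1].
Row 8 of H: [-1, 1, -1, -1, -1, 1, 1, 1, 1, -1, 1, 1, 1, -1, 1, -1].
(H·H^T)[8][8] = Σ_j H[8][j]·H[8][j] = (-1)² + (1)² + (-1)² + (-1)² + (-1)² + (1)² + (1)² + (1)² + (1)² + (-1)² + (1)² + (1)² + (1)² + (-1)² + (1)² + (-1)² = 1 + 1 + 1 + 1 + 1 + 1 + 1 + 1 + 1 + 1 + 1 + 1 + 1 + 1 + 1 + 1 = 16.
(H·H^T)[8][6] = Σ_j H[8][j]·H[6][j] = (-1)·(1) + (1)·(-1) + (-1)·(-1) + (-1)·(-1) + (-1)·(-1) + (1)·(1) + (1)·(-1) + (1)·(-1) + (1)·(1) + (-1)·(-1) + (1)·(-1) + (1)·(-1) + (1)·(-1) + (-1)·(1) + (1)·(1) + (-1)·(-1) = -1 + -1 + 1 + 1 + 1 + 1 + -1 + -1 + 1 + 1 + -1 + -1 + -1 + -1 + 1 + 1 = 0.
So rows 8 and 6 are orthogonal; the diagonal entry equals n = 16.

(8,8) entry = 16; (8,6) entry = 0.


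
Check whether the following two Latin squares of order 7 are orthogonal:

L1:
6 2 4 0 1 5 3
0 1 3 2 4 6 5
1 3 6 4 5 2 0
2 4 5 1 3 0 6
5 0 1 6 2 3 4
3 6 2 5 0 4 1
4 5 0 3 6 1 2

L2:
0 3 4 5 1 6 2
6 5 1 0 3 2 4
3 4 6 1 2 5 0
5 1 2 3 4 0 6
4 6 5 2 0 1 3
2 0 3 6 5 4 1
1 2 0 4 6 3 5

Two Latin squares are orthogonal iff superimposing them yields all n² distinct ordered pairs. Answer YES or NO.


Form the n² = 49 superimposed pairs (L1[i][j], L2[i][j]), row by row (rows and columns indexed from 0):
row 0: (6,0) (2,3) (4,4) (0,5) (1,1) (5,6) (3,2)
row 1: (0,6) (1,5) (3,1) (2,0) (4,3) (6,2) (5,4)
row 2: (1,3) (3,4) (6,6) (4,1) (5,2) (2,5) (0,0)
row 3: (2,5) (4,1) (5,2) (1,3) (3,4) (0,0) (6,6)
row 4: (5,4) (0,6) (1,5) (6,2) (2,0) (3,1) (4,3)
row 5: (3,2) (6,0) (2,3) (5,6) (0,5) (4,4) (1,1)
row 6: (4,1) (5,2) (0,0) (3,4) (6,6) (1,3) (2,5)
Orthogonality requires all 49 pairs distinct.
But the pair (2,5) repeats: cell (2,5) has L1 = 2, L2 = 5, and cell (3,0) has L1 = 2, L2 = 5.
A repeated pair means some other pair never occurs (only 21 distinct pairs out of 49), so the squares are not orthogonal.
Conclusion: NO.

NO


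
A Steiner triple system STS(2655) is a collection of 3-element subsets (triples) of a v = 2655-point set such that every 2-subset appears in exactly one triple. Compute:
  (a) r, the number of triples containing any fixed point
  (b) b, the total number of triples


An STS(v) is a 2-(v, 3, 1) BIBD: block size k = 3, λ = 1.
Replication: r(k − 1) = λ(v − 1) ⇒ r·2 = 2655 − 1 = 2654 ⇒ r = 1327.
Block count: bk = vr ⇒ b·3 = 2655·1327 = 3523185 ⇒ b = 1174395.
(Check via b = v(v − 1)/6 = 2655·2654/6 = 7046370/6 = 1174395.)

r = 1327, b = 1174395.


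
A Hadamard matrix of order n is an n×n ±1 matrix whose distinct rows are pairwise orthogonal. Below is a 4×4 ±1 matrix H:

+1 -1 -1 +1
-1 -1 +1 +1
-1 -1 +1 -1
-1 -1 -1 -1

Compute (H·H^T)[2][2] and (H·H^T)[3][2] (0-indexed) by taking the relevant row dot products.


Row 2 of H: [-1, -1, 1, -1].
Row 3 of H: [-1, -1, -1, -1].
(H·H^T)[2][2] = Σ_j H[2][j]·H[2][j] = (-1)² + (-1)² + (1)² + (-1)² = 1 + 1 + 1 + 1 = 4.
(H·H^T)[3][2] = Σ_j H[3][j]·H[2][j] = (-1)·(-1) + (-1)·(-1) + (-1)·(1) + (-1)·(-1) = 1 + 1 + -1 + 1 = 2.
Rows 3 and 2 are not orthogonal (dot product = 2 ≠ 0), so H is not a Hadamard matrix.

(2,2) entry = 4; (3,2) entry = 2.


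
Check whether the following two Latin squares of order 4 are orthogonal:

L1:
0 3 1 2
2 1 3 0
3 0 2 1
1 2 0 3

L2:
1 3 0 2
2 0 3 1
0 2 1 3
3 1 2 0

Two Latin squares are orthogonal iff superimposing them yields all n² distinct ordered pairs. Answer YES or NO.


Form the n² = 16 superimposed pairs (L1[i][j], L2[i][j]), row by row (rows and columns indexed from 0):
row 0: (0,1) (3,3) (1,0) (2,2)
row 1: (2,2) (1,0) (3,3) (0,1)
row 2: (3,0) (0,2) (2,1) (1,3)
row 3: (1,3) (2,1) (0,2) (3,0)
Orthogonality requires all 16 pairs distinct.
But the pair (2,2) repeats: cell (0,3) has L1 = 2, L2 = 2, and cell (1,0) has L1 = 2, L2 = 2.
A repeated pair means some other pair never occurs (only 8 distinct pairs out of 16), so the squares are not orthogonal.
Conclusion: NO.

NO


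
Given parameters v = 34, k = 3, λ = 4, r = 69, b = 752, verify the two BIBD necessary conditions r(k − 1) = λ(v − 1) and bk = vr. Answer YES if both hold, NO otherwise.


Condition (i): r(k − 1) = 69·2 = 138; λ(v − 1) = 4·33 = 132. Match? NO.
Condition (ii): bk = 752·3 = 2256; vr = 34·69 = 2346. Match? NO.
Both conditions hold? NO.

NO


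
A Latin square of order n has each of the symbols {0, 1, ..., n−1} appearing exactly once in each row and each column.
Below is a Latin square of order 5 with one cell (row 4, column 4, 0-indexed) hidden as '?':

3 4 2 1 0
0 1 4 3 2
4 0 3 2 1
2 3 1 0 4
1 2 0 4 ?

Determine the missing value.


Row 4 contains symbols [0, 1, 2, 4] — missing [3].
Column 4 contains symbols [0, 1, 2, 4] — missing [3].
The missing symbol must appear in both missing sets; intersection = [3].
Therefore the hidden value is 3.

Missing value = 3.


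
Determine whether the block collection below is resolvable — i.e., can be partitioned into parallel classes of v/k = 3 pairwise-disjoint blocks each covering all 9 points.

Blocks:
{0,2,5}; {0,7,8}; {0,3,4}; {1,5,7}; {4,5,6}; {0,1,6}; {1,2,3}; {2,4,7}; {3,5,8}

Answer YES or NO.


v = 9, block size k = 3, number of blocks = 9.
For resolvability, blocks must partition into parallel classes of size v/k = 3.
Total blocks must therefore be a multiple of 3: 9 = 3·3 + 0 ⇒ divisible ✓.
Consider block {0,2,5}. It intersects every other block in the collection, so no parallel class of size 3 can contain it.
Since every block must belong to some parallel class in a resolution, the collection cannot be partitioned into parallel classes.
Resolvable? NO.

NO


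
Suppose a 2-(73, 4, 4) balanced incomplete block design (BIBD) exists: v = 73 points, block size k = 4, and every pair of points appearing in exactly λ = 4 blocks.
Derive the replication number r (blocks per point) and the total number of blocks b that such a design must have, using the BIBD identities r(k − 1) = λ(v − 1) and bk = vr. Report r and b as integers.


Any 2-(v, k, λ) BIBD satisfies two necessary conditions:
  (i)  Each point sits in r blocks, and counting incidences through any fixed point gives r(k − 1) = λ(v − 1), so r = λ(v − 1)/(k − 1).
  (ii) Total incidences bk = vr, so b = vr/k.
Step 1: r = λ(v − 1)/(k − 1) = 4·(73 − 1)/(4 − 1) = 4·72/3 = 288/3 = 96.
Step 2: b = vr/k = 73·96/4 = 7008/4 = 1752.
Check integrality: r = 96 ∈ Z ✓, b = 1752 ∈ Z ✓.
(These identities are necessary conditions: they determine r and b for any design with these parameters, but do not by themselves prove that one exists.)

r = 96, b = 1752.


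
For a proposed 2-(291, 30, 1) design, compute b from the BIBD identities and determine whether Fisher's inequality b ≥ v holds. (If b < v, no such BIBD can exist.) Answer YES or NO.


r = λ(v − 1)/(k − 1) = 1·290/29 = 10.
b = vr/k = 291·10/30 = 97.
Fisher's inequality: b ≥ v ⇔ 97 ≥ 291? NO.

NO


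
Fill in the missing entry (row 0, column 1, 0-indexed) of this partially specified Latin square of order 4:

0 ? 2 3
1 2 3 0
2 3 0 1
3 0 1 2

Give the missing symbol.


Row 0 contains symbols [0, 2, 3] — missing [1].
Column 1 contains symbols [0, 2, 3] — missing [1].
The missing symbol must appear in both missing sets; intersection = [1].
Therefore the hidden value is 1.

Missing value = 1.


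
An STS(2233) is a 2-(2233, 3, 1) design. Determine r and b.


An STS(v) is a 2-(v, 3, 1) BIBD: block size k = 3, λ = 1.
Replication: r(k − 1) = λ(v − 1) ⇒ r·2 = 2233 − 1 = 2232 ⇒ r = 1116.
Block count: bk = vr ⇒ b·3 = 2233·1116 = 2492028 ⇒ b = 830676.

r = 1116, b = 830676.


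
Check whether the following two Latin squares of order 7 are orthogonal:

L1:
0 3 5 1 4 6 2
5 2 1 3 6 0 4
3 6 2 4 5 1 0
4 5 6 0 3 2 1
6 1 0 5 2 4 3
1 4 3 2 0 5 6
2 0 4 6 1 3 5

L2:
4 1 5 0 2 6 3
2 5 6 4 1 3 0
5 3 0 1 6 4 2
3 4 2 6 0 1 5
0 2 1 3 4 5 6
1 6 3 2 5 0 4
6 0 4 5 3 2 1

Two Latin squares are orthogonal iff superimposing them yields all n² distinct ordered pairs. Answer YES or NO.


Form the n² = 49 superimposed pairs (L1[i][j], L2[i][j]), row by row (rows and columns indexed from 0):
row 0: (0,4) (3,1) (5,5) (1,0) (4,2) (6,6) (2,3)
row 1: (5,2) (2,5) (1,6) (3,4) (6,1) (0,3) (4,0)
row 2: (3,5) (6,3) (2,0) (4,1) (5,6) (1,4) (0,2)
row 3: (4,3) (5,4) (6,2) (0,6) (3,0) (2,1) (1,5)
row 4: (6,0) (1,2) (0,1) (5,3) (2,4) (4,5) (3,6)
row 5: (1,1) (4,6) (3,3) (2,2) (0,5) (5,0) (6,4)
row 6: (2,6) (0,0) (4,4) (6,5) (1,3) (3,2) (5,1)
Orthogonality requires all 49 pairs distinct.
Check by first coordinate: for each symbol s of L1, list the L2 entries in the n cells where L1 = s; they must all differ.
  L1 = 0: L2 entries (in reading order) 4, 3, 2, 6, 1, 5, 0 — all 7 distinct ✓
  L1 = 1: L2 entries (in reading order) 0, 6, 4, 5, 2, 1, 3 — all 7 distinct ✓
  L1 = 2: L2 entries (in reading order) 3, 5, 0, 1, 4, 2, 6 — all 7 distinct ✓
  L1 = 3: L2 entries (in reading order) 1, 4, 5, 0, 6, 3, 2 — all 7 distinct ✓
  L1 = 4: L2 entries (in reading order) 2, 0, 1, 3, 5, 6, 4 — all 7 distinct ✓
  L1 = 5: L2 entries (in reading order) 5, 2, 6, 4, 3, 0, 1 — all 7 distinct ✓
  L1 = 6: L2 entries (in reading order) 6, 1, 3, 2, 0, 4, 5 — all 7 distinct ✓
Every symbol of L1 meets every symbol of L2 exactly once, so all 49 pairs are distinct (49 of 49).
Conclusion: YES.

YES


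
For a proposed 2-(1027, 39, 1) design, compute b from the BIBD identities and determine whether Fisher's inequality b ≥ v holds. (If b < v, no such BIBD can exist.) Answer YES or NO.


r = λ(v − 1)/(k − 1) = 1·1026/38 = 27.
b = vr/k = 1027·27/39 = 711.
Fisher's inequality: b ≥ v ⇔ 711 ≥ 1027? NO.

NO


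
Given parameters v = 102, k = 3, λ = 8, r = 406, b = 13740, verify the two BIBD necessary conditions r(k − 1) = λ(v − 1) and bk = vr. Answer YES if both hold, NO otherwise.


Condition (i): r(k − 1) = 406·2 = 812; λ(v − 1) = 8·101 = 808. Match? NO.
Condition (ii): bk = 13740·3 = 41220; vr = 102·406 = 41412. Match? NO.
Both conditions hold? NO.

NO


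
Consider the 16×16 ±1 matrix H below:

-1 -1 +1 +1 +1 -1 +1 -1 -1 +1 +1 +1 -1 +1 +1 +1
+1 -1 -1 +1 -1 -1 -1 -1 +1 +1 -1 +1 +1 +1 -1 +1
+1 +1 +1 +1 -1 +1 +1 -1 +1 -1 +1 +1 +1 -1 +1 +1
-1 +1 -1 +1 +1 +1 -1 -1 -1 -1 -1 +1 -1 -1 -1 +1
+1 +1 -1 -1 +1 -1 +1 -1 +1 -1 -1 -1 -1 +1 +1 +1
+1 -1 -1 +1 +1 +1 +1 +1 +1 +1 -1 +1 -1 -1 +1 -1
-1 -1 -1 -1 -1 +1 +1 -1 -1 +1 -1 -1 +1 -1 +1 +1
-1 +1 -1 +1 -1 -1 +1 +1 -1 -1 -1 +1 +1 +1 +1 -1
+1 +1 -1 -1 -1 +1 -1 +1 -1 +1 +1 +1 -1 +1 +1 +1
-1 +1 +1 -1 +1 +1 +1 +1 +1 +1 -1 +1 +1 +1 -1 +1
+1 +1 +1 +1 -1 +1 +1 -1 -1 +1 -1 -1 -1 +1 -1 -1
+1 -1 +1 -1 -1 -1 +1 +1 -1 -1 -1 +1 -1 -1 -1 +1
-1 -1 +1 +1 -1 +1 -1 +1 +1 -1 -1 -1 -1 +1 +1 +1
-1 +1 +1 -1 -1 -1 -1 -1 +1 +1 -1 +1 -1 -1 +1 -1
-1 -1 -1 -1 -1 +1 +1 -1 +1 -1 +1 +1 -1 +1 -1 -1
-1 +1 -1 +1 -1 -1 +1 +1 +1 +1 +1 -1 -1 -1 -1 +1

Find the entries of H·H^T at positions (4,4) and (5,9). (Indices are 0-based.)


Row 4 of H: [1, 1, -1, -1, 1, -1, 1, -1, 1, -1, -1, -1, -1, 1, 1, 1].
Row 5 of H: [1, -1, -1, 1, 1, 1, 1, 1, 1, 1, -1, 1, -1, -1, 1, -1].
Row 9 of H: [-1, 1, 1, -1, 1, 1, 1, 1, 1, 1, -1, 1, 1, 1, -1, 1].
(H·H^T)[4][4] = Σ_j H[4][j]·H[4][j] = (1)² + (1)² + (-1)² + (-1)² + (1)² + (-1)² + (1)² + (-1)² + (1)² + (-1)² + (-1)² + (-1)² + (-1)² + (1)² + (1)² + (1)² = 1 + 1 + 1 + 1 + 1 + 1 + 1 + 1 + 1 + 1 + 1 + 1 + 1 + 1 + 1 + 1 = 16.
(H·H^T)[5][9] = Σ_j H[5][j]·H[9][j] = (1)·(-1) + (-1)·(1) + (-1)·(1) + (1)·(-1) + (1)·(1) + (1)·(1) + (1)·(1) + (1)·(1) + (1)·(1) + (1)·(1) + (-1)·(-1) + (1)·(1) + (-1)·(1) + (-1)·(1) + (1)·(-1) + (-1)·(1) = -1 + -1 + -1 + -1 + 1 + 1 + 1 + 1 + 1 + 1 + 1 + 1 + -1 + -1 + -1 + -1 = 0.
So rows 5 and 9 are orthogonal; the diagonal entry equals n = 16.

(4,4) entry = 16; (5,9) entry = 0.


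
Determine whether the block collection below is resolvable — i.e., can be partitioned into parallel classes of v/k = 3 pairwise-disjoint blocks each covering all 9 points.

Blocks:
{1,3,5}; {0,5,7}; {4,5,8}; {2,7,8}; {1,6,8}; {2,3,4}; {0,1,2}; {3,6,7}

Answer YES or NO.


v = 9, block size k = 3, number of blocks = 8.
For resolvability, blocks must partition into parallel classes of size v/k = 3.
Total blocks must therefore be a multiple of 3: 8 = 3·2 + 2 ⇒ not divisible ✗.
Resolvable? NO.

NO


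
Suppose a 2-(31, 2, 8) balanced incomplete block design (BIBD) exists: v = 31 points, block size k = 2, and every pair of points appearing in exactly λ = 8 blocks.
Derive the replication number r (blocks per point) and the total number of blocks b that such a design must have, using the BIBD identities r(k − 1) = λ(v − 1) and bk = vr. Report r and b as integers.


Any 2-(v, k, λ) BIBD satisfies two necessary conditions:
  (i)  Each point sits in r blocks, and counting incidences through any fixed point gives r(k − 1) = λ(v − 1), so r = λ(v − 1)/(k − 1).
  (ii) Total incidences bk = vr, so b = vr/k.
Step 1: r = λ(v − 1)/(k − 1) = 8·(31 − 1)/(2 − 1) = 8·30/1 = 240/1 = 240.
Step 2: b = vr/k = 31·240/2 = 7440/2 = 3720.
Check integrality: r = 240 ∈ Z ✓, b = 3720 ∈ Z ✓.
(These identities are necessary conditions: they determine r and b for any design with these parameters, but do not by themselves prove that one exists.)

r = 240, b = 3720.


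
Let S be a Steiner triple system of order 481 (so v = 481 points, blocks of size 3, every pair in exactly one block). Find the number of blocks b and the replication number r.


An STS(v) is a 2-(v, 3, 1) BIBD: block size k = 3, λ = 1.
Replication: r(k − 1) = λ(v − 1) ⇒ r·2 = 481 − 1 = 480 ⇒ r = 240.
Block count: b = v(v − 1)/6 = 481·480/6 = 230880/6 = 38480.

r = 240, b = 38480.


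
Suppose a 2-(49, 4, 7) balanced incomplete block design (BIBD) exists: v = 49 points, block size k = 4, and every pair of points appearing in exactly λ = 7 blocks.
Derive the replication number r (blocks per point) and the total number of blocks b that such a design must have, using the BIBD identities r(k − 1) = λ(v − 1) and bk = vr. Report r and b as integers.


Any 2-(v, k, λ) BIBD satisfies two necessary conditions:
  (i)  Each point sits in r blocks, and counting incidences through any fixed point gives r(k − 1) = λ(v − 1), so r = λ(v − 1)/(k − 1).
  (ii) Total incidences bk = vr, so b = vr/k.
Step 1: r = λ(v − 1)/(k − 1) = 7·(49 − 1)/(4 − 1) = 7·48/3 = 336/3 = 112.
Step 2: b = vr/k = 49·112/4 = 5488/4 = 1372.
Check integrality: r = 112 ∈ Z ✓, b = 1372 ∈ Z ✓.
(These identities are necessary conditions: they determine r and b for any design with these parameters, but do not by themselves prove that one exists.)

r = 112, b = 1372.


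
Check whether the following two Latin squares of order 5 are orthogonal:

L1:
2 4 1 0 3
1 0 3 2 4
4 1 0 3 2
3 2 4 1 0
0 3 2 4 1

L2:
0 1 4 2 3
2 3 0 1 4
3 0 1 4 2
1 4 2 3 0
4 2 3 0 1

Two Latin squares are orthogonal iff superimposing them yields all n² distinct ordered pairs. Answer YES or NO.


Form the n² = 25 superimposed pairs (L1[i][j], L2[i][j]), row by row (rows and columns indexed from 0):
row 0: (2,0) (4,1) (1,4) (0,2) (3,3)
row 1: (1,2) (0,3) (3,0) (2,1) (4,4)
row 2: (4,3) (1,0) (0,1) (3,4) (2,2)
row 3: (3,1) (2,4) (4,2) (1,3) (0,0)
row 4: (0,4) (3,2) (2,3) (4,0) (1,1)
Orthogonality requires all 25 pairs distinct.
Check by first coordinate: for each symbol s of L1, list the L2 entries in the n cells where L1 = s; they must all differ.
  L1 = 0: L2 entries (in reading order) 2, 3, 1, 0, 4 — all 5 distinct ✓
  L1 = 1: L2 entries (in reading order) 4, 2, 0, 3, 1 — all 5 distinct ✓
  L1 = 2: L2 entries (in reading order) 0, 1, 2, 4, 3 — all 5 distinct ✓
  L1 = 3: L2 entries (in reading order) 3, 0, 4, 1, 2 — all 5 distinct ✓
  L1 = 4: L2 entries (in reading order) 1, 4, 3, 2, 0 — all 5 distinct ✓
Every symbol of L1 meets every symbol of L2 exactly once, so all 25 pairs are distinct (25 of 25).
Conclusion: YES.

YES


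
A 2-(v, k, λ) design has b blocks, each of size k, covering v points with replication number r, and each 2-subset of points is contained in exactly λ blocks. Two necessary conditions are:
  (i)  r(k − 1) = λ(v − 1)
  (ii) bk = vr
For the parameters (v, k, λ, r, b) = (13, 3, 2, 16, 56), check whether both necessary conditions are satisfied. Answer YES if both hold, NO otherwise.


Condition (i): r(k − 1) = 16·2 = 32; λ(v − 1) = 2·12 = 24. Match? NO.
Condition (ii): bk = 56·3 = 168; vr = 13·16 = 208. Match? NO.
Both conditions hold? NO.

NO


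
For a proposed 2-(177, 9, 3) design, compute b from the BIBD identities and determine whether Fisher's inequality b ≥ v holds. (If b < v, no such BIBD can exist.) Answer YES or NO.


b = λv(v − 1)/(k(k − 1)) = 3·177·176/(9·8) = 93456/72 = 1298.
Compare with v = 177: b ≥ v, so Fisher's inequality holds.

YES


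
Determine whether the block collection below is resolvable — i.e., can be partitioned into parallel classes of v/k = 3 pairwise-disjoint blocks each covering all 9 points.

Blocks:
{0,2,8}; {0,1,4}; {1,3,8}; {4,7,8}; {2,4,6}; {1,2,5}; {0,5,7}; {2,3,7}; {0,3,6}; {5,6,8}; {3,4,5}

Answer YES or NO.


v = 9, block size k = 3, number of blocks = 11.
For resolvability, blocks must partition into parallel classes of size v/k = 3.
Total blocks must therefore be a multiple of 3: 11 = 3·3 + 2 ⇒ not divisible ✗.
Resolvable? NO.

NO


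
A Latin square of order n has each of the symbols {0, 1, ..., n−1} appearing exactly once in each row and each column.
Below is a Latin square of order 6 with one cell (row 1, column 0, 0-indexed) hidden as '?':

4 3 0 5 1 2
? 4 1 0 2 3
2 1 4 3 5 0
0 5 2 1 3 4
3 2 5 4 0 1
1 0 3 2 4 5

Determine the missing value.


Row 1 contains symbols [0, 1, 2, 3, 4] — missing [5].
Column 0 contains symbols [0, 1, 2, 3, 4] — missing [5].
The missing symbol must appear in both missing sets; intersection = [5].
Therefore the hidden value is 5.

Missing value = 5.


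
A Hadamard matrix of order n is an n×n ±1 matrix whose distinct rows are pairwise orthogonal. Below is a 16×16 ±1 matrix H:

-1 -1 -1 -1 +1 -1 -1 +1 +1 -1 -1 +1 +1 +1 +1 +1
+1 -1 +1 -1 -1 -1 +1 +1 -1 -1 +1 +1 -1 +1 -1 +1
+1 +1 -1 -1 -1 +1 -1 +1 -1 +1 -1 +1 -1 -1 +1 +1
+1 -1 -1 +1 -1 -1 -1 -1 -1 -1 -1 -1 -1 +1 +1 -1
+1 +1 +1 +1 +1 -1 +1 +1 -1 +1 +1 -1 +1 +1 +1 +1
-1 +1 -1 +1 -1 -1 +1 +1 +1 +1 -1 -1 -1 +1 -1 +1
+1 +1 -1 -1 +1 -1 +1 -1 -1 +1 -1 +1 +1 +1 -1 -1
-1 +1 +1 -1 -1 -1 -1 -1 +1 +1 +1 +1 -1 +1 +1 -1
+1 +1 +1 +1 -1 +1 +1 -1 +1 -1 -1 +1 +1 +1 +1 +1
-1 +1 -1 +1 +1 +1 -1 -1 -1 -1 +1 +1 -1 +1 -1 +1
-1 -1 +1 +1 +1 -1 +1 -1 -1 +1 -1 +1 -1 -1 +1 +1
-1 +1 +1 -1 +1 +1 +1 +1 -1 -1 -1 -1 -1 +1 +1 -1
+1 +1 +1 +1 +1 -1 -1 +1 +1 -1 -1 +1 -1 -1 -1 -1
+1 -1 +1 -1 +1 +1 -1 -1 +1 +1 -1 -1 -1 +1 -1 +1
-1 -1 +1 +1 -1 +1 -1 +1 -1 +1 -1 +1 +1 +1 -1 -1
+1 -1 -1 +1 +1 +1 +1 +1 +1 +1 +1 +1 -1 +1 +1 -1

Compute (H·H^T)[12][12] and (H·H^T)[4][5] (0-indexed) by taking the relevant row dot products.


Row 4 of H: [1, 1, 1, 1, 1, -1, 1, 1, -1, 1, 1, -1, 1, 1, 1, 1].
Row 5 of H: [-1, 1, -1, 1, -1, -1, 1, 1, 1, 1, -1, -1, -1, 1, -1, 1].
Row 12 of H: [1, 1, 1, 1, 1, -1, -1, 1, 1, -1, -1, 1, -1, -1, -1, -1].
(H·H^T)[12][12] = Σ_j H[12][j]·H[12][j] = (1)² + (1)² + (1)² + (1)² + (1)² + (-1)² + (-1)² + (1)² + (1)² + (-1)² + (-1)² + (1)² + (-1)² + (-1)² + (-1)² + (-1)² = 1 + 1 + 1 + 1 + 1 + 1 + 1 + 1 + 1 + 1 + 1 + 1 + 1 + 1 + 1 + 1 = 16.
(H·H^T)[4][5] = Σ_j H[4][j]·H[5][j] = (1)·(-1) + (1)·(1) + (1)·(-1) + (1)·(1) + (1)·(-1) + (-1)·(-1) + (1)·(1) + (1)·(1) + (-1)·(1) + (1)·(1) + (1)·(-1) + (-1)·(-1) + (1)·(-1) + (1)·(1) + (1)·(-1) + (1)·(1) = -1 + 1 + -1 + 1 + -1 + 1 + 1 + 1 + -1 + 1 + -1 + 1 + -1 + 1 + -1 + 1 = 2.
Rows 4 and 5 are not orthogonal (dot product = 2 ≠ 0), so H is not a Hadamard matrix.

(12,12) entry = 16; (4,5) entry = 2.


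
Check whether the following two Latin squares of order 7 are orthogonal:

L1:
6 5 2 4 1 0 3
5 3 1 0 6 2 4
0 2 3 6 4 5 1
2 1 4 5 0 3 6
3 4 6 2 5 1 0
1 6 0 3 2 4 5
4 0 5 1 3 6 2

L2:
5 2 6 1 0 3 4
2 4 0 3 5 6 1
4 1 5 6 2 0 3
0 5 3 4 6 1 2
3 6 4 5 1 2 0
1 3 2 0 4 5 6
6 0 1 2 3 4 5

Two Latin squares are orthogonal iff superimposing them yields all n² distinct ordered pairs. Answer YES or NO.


Form the n² = 49 superimposed pairs (L1[i][j], L2[i][j]), row by row (rows and columns indexed from 0):
row 0: (6,5) (5,2) (2,6) (4,1) (1,0) (0,3) (3,4)
row 1: (5,2) (3,4) (1,0) (0,3) (6,5) (2,6) (4,1)
row 2: (0,4) (2,1) (3,5) (6,6) (4,2) (5,0) (1,3)
row 3: (2,0) (1,5) (4,3) (5,4) (0,6) (3,1) (6,2)
row 4: (3,3) (4,6) (6,4) (2,5) (5,1) (1,2) (0,0)
row 5: (1,1) (6,3) (0,2) (3,0) (2,4) (4,5) (5,6)
row 6: (4,6) (0,0) (5,1) (1,2) (3,3) (6,4) (2,5)
Orthogonality requires all 49 pairs distinct.
But the pair (5,2) repeats: cell (0,1) has L1 = 5, L2 = 2, and cell (1,0) has L1 = 5, L2 = 2.
A repeated pair means some other pair never occurs (only 35 distinct pairs out of 49), so the squares are not orthogonal.
Conclusion: NO.

NO


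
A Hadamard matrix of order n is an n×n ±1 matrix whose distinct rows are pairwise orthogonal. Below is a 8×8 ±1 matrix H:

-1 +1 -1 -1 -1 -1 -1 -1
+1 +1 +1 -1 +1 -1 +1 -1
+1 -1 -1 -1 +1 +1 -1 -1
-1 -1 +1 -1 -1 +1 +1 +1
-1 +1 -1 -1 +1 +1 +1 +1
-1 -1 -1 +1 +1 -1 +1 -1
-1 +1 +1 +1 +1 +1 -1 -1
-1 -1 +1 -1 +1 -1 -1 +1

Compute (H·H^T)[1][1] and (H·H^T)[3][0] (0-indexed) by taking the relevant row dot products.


Row 0 of H: [-1, 1, -1, -1, -1, -1, -1, -1].
Row 1 of H: [1, 1, 1, -1, 1, -1, 1, -1].
Row 3 of H: [-1, -1, 1, -1, -1, 1, 1, 1].
(H·H^T)[1][1] = Σ_j H[1][j]·H[1][j] = (1)² + (1)² + (1)² + (-1)² + (1)² + (-1)² + (1)² + (-1)² = 1 + 1 + 1 + 1 + 1 + 1 + 1 + 1 = 8.
(H·H^T)[3][0] = Σ_j H[3][j]·H[0][j] = (-1)·(-1) + (-1)·(1) + (1)·(-1) + (-1)·(-1) + (-1)·(-1) + (1)·(-1) + (1)·(-1) + (1)·(-1) = 1 + -1 + -1 + 1 + 1 + -1 + -1 + -1 = -2.
Rows 3 and 0 are not orthogonal (dot product = -2 ≠ 0), so H is not a Hadamard matrix.

(1,1) entry = 8; (3,0) entry = -2.


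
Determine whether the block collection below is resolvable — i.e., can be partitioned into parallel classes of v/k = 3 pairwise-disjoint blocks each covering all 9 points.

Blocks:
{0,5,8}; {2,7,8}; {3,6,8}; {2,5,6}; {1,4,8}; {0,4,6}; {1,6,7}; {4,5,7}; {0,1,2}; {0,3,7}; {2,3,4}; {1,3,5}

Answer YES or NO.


v = 9, block size k = 3, number of blocks = 12.
For resolvability, blocks must partition into parallel classes of size v/k = 3.
Total blocks must therefore be a multiple of 3: 12 = 3·4 + 0 ⇒ divisible ✓.
Greedy packing gives 4 candidate class(es). Each should be a full parallel class (size 3, covers all 9 points).
  Class 1 (3 blocks): {0,5,8}; {1,6,7}; {2,3,4}. Points covered: [0, 1, 2, 3, 4, 5, 6, 7, 8].
  Class 2 (3 blocks): {2,7,8}; {0,4,6}; {1,3,5}. Points covered: [0, 1, 2, 3, 4, 5, 6, 7, 8].
  Class 3 (3 blocks): {3,6,8}; {4,5,7}; {0,1,2}. Points covered: [0, 1, 2, 3, 4, 5, 6, 7, 8].
  Class 4 (3 blocks): {2,5,6}; {1,4,8}; {0,3,7}. Points covered: [0, 1, 2, 3, 4, 5, 6, 7, 8].
All classes full (size 3)? YES. All classes cover every point? YES.
Resolvable? YES.

YES


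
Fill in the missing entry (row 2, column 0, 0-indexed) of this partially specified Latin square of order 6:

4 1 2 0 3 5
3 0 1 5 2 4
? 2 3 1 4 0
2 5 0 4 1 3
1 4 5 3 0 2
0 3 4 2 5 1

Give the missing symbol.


Row 2 contains symbols [0, 1, 2, 3, 4] — missing [5].
Column 0 contains symbols [0, 1, 2, 3, 4] — missing [5].
The missing symbol must appear in both missing sets; intersection = [5].
Therefore the hidden value is 5.

Missing value = 5.


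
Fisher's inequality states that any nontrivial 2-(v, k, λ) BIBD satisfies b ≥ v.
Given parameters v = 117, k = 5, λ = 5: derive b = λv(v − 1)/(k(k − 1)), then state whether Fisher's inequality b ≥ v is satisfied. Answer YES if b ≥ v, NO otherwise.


b = λv(v − 1)/(k(k − 1)) = 5·117·116/(5·4) = 67860/20 = 3393.
Compare with v = 117: b ≥ v, so Fisher's inequality holds.

YES


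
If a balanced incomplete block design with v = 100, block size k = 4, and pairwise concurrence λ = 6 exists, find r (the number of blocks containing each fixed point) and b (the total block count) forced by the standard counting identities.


Any 2-(v, k, λ) BIBD satisfies two necessary conditions:
  (i)  Each point sits in r blocks, and counting incidences through any fixed point gives r(k − 1) = λ(v − 1), so r = λ(v − 1)/(k − 1).
  (ii) Total incidences bk = vr, so b = vr/k.
Step 1: r = λ(v − 1)/(k − 1) = 6·(100 − 1)/(4 − 1) = 6·99/3 = 594/3 = 198.
Step 2: b = vr/k = 100·198/4 = 19800/4 = 4950.
Check integrality: r = 198 ∈ Z ✓, b = 4950 ∈ Z ✓.
(These identities are necessary conditions: they determine r and b for any design with these parameters, but do not by themselves prove that one exists.)

r = 198, b = 4950.


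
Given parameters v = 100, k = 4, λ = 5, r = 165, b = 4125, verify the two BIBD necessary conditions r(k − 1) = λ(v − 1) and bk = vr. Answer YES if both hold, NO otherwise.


Condition (i): r(k − 1) = 165·3 = 495; λ(v − 1) = 5·99 = 495. Match? YES.
Condition (ii): bk = 4125·4 = 16500; vr = 100·165 = 16500. Match? YES.
Both conditions hold? YES.

YES


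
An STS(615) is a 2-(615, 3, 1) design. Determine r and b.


An STS(v) is a 2-(v, 3, 1) BIBD: block size k = 3, λ = 1.
Replication: r(k − 1) = λ(v − 1) ⇒ r·2 = 615 − 1 = 614 ⇒ r = 307.
Block count: b = v(v − 1)/6 = 615·614/6 = 377610/6 = 62935.

r = 307, b = 62935.


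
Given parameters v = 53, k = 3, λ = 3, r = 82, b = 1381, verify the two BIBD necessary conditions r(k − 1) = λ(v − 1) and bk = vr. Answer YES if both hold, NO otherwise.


Condition (i): r(k − 1) = 82·2 = 164; λ(v − 1) = 3·52 = 156. Match? NO.
Condition (ii): bk = 1381·3 = 4143; vr = 53·82 = 4346. Match? NO.
Both conditions hold? NO.

NO


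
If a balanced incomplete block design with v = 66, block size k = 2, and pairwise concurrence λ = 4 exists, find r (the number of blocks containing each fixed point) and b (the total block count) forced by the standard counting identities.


Any 2-(v, k, λ) BIBD satisfies two necessary conditions:
  (i)  Each point sits in r blocks, and counting incidences through any fixed point gives r(k − 1) = λ(v − 1), so r = λ(v − 1)/(k − 1).
  (ii) Total incidences bk = vr, so b = vr/k.
Step 1: r = λ(v − 1)/(k − 1) = 4·(66 − 1)/(2 − 1) = 4·65/1 = 260/1 = 260.
Step 2: b = vr/k = 66·260/2 = 17160/2 = 8580.
Check integrality: r = 260 ∈ Z ✓, b = 8580 ∈ Z ✓.
(These identities are necessary conditions: they determine r and b for any design with these parameters, but do not by themselves prove that one exists.)

r = 260, b = 8580.


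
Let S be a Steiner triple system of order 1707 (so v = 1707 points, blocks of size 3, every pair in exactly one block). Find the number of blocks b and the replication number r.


An STS(v) is a 2-(v, 3, 1) BIBD: block size k = 3, λ = 1.
Replication: r(k − 1) = λ(v − 1) ⇒ r·2 = 1707 − 1 = 1706 ⇒ r = 853.
Block count: bk = vr ⇒ b·3 = 1707·853 = 1456071 ⇒ b = 485357.
(Check via b = v(v − 1)/6 = 1707·1706/6 = 2912142/6 = 485357.)

r = 853, b = 485357.


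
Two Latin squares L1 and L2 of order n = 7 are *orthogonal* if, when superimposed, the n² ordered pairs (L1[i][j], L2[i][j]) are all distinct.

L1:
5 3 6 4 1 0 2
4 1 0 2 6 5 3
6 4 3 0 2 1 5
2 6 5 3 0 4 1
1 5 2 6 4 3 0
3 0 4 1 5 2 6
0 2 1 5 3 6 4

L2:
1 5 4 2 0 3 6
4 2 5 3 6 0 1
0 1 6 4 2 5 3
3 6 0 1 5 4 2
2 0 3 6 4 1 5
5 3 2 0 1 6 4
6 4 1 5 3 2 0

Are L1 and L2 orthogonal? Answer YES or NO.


Form the n² = 49 superimposed pairs (L1[i][j], L2[i][j]), row by row (rows and columns indexed from 0):
row 0: (5,1) (3,5) (6,4) (4,2) (1,0) (0,3) (2,6)
row 1: (4,4) (1,2) (0,5) (2,3) (6,6) (5,0) (3,1)
row 2: (6,0) (4,1) (3,6) (0,4) (2,2) (1,5) (5,3)
row 3: (2,3) (6,6) (5,0) (3,1) (0,5) (4,4) (1,2)
row 4: (1,2) (5,0) (2,3) (6,6) (4,4) (3,1) (0,5)
row 5: (3,5) (0,3) (4,2) (1,0) (5,1) (2,6) (6,4)
row 6: (0,6) (2,4) (1,1) (5,5) (3,3) (6,2) (4,0)
Orthogonality requires all 49 pairs distinct.
But the pair (2,3) repeats: cell (1,3) has L1 = 2, L2 = 3, and cell (3,0) has L1 = 2, L2 = 3.
A repeated pair means some other pair never occurs (only 28 distinct pairs out of 49), so the squares are not orthogonal.
Conclusion: NO.

NO


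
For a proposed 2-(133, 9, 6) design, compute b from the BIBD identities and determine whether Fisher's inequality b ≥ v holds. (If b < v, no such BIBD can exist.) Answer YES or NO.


b = λv(v − 1)/(k(k − 1)) = 6·133·132/(9·8) = 105336/72 = 1463.
Compare with v = 133: b ≥ v, so Fisher's inequality holds.

YES


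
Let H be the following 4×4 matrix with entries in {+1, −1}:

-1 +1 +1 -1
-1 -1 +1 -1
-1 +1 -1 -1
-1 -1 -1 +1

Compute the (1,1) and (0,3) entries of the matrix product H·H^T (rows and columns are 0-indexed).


Row 0 of H: [-1, 1, 1, -1].
Row 1 of H: [-1, -1, 1, -1].
Row 3 of H: [-1, -1, -1, 1].
(H·H^T)[1][1] = Σ_j H[1][j]·H[1][j] = (-1)² + (-1)² + (1)² + (-1)² = 1 + 1 + 1 + 1 = 4.
(H·H^T)[0][3] = Σ_j H[0][j]·H[3][j] = (-1)·(-1) + (1)·(-1) + (1)·(-1) + (-1)·(1) = 1 + -1 + -1 + -1 = -2.
Rows 0 and 3 are not orthogonal (dot product = -2 ≠ 0), so H is not a Hadamard matrix.

(1,1) entry = 4; (0,3) entry = -2.


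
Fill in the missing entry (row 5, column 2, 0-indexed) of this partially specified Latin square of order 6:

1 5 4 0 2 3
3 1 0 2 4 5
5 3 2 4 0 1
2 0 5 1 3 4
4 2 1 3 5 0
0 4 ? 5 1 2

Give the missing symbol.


Row 5 contains symbols [0, 1, 2, 4, 5] — missing [3].
Column 2 contains symbols [0, 1, 2, 4, 5] — missing [3].
The missing symbol must appear in both missing sets; intersection = [3].
Therefore the hidden value is 3.

Missing value = 3.


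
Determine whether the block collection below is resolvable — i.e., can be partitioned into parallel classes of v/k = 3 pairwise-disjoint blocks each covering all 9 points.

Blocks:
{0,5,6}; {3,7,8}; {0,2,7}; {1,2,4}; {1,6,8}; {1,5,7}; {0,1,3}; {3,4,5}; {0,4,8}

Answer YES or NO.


v = 9, block size k = 3, number of blocks = 9.
For resolvability, blocks must partition into parallel classes of size v/k = 3.
Total blocks must therefore be a multiple of 3: 9 = 3·3 + 0 ⇒ divisible ✓.
Consider block {1,5,7}. The only other block(s) in the collection disjoint from it are {0,4,8} — just 1 block(s). Any parallel class containing {1,5,7} would need 2 other blocks each disjoint from it, so no parallel class of size 3 can contain {1,5,7}.
Since every block must belong to some parallel class in a resolution, the collection cannot be partitioned into parallel classes.
Resolvable? NO.

NO


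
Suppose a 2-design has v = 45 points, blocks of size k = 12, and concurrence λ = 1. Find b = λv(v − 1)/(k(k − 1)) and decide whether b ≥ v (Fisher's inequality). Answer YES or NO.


r = λ(v − 1)/(k − 1) = 1·44/11 = 4.
b = vr/k = 45·4/12 = 15.
Fisher's inequality: b ≥ v ⇔ 15 ≥ 45? NO.

NO


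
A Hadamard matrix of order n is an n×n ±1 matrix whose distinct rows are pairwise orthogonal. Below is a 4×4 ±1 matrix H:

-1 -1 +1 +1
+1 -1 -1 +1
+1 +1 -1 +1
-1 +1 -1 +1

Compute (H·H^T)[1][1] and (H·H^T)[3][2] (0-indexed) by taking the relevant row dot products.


Row 1 of H: [1, -1, -1, 1].
Row 2 of H: [1, 1, -1, 1].
Row 3 of H: [-1, 1, -1, 1].
(H·H^T)[1][1] = Σ_j H[1][j]·H[1][j] = (1)² + (-1)² + (-1)² + (1)² = 1 + 1 + 1 + 1 = 4.
(H·H^T)[3][2] = Σ_j H[3][j]·H[2][j] = (-1)·(1) + (1)·(1) + (-1)·(-1) + (1)·(1) = -1 + 1 + 1 + 1 = 2.
Rows 3 and 2 are not orthogonal (dot product = 2 ≠ 0), so H is not a Hadamard matrix.

(1,1) entry = 4; (3,2) entry = 2.


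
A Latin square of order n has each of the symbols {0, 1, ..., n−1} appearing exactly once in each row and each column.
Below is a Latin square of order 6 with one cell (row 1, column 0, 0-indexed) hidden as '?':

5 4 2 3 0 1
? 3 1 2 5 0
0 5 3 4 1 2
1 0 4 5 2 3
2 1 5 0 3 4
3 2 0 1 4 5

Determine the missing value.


Row 1 contains symbols [0, 1, 2, 3, 5] — missing [4].
Column 0 contains symbols [0, 1, 2, 3, 5] — missing [4].
The missing symbol must appear in both missing sets; intersection = [4].
Therefore the hidden value is 4.

Missing value = 4.


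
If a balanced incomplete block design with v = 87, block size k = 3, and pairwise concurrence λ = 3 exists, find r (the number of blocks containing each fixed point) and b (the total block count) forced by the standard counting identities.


Any 2-(v, k, λ) BIBD satisfies two necessary conditions:
  (i)  Each point sits in r blocks, and counting incidences through any fixed point gives r(k − 1) = λ(v − 1), so r = λ(v − 1)/(k − 1).
  (ii) Total incidences bk = vr, so b = vr/k.
Step 1: r = λ(v − 1)/(k − 1) = 3·(87 − 1)/(3 − 1) = 3·86/2 = 258/2 = 129.
Step 2: b = vr/k = 87·129/3 = 11223/3 = 3741.
Check integrality: r = 129 ∈ Z ✓, b = 3741 ∈ Z ✓.
(These identities are necessary conditions: they determine r and b for any design with these parameters, but do not by themselves prove that one exists.)

r = 129, b = 3741.


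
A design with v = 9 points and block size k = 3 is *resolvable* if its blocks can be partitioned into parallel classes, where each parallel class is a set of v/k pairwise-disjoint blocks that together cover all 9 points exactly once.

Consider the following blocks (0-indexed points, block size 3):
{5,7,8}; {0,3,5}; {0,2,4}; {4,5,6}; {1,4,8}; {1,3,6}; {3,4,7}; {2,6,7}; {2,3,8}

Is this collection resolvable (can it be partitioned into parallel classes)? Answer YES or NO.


v = 9, block size k = 3, number of blocks = 9.
For resolvability, blocks must partition into parallel classes of size v/k = 3.
Total blocks must therefore be a multiple of 3: 9 = 3·3 + 0 ⇒ divisible ✓.
Consider block {4,5,6}. The only other block(s) in the collection disjoint from it are {2,3,8} — just 1 block(s). Any parallel class containing {4,5,6} would need 2 other blocks each disjoint from it, so no parallel class of size 3 can contain {4,5,6}.
Since every block must belong to some parallel class in a resolution, the collection cannot be partitioned into parallel classes.
Resolvable? NO.

NO
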